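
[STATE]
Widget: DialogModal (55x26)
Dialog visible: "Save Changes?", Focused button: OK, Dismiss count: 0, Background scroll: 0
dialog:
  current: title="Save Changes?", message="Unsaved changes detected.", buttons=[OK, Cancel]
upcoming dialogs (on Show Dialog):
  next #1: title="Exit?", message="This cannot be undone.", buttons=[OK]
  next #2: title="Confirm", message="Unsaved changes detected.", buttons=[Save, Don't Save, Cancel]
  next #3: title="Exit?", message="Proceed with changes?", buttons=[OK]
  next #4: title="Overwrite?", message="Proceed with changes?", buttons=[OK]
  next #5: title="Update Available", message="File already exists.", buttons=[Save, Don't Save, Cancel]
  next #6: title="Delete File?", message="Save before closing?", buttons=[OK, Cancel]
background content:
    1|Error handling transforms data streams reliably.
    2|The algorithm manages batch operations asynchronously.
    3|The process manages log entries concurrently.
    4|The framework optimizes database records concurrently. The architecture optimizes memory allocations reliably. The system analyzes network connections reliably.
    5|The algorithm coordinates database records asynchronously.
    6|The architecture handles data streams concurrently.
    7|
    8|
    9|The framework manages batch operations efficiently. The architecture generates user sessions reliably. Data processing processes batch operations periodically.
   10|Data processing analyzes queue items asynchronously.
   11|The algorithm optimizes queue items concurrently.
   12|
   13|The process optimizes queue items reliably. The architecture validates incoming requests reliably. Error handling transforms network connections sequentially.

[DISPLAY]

Error handling transforms data streams reliably.       
The algorithm manages batch operations asynchronously. 
The process manages log entries concurrently.          
The framework optimizes database records concurrently. 
The algorithm coordinates database records asynchronous
The architecture handles data streams concurrently.    
                                                       
                                                       
The framework manages batch operations efficiently. The
Data processing analyzes queue items asynchronously.   
The algorithm┌───────────────────────────┐rently.      
             │       Save Changes?       │             
The process o│ Unsaved changes detected. │. The archite
             │       [OK]  Cancel        │             
             └───────────────────────────┘             
                                                       
                                                       
                                                       
                                                       
                                                       
                                                       
                                                       
                                                       
                                                       
                                                       
                                                       


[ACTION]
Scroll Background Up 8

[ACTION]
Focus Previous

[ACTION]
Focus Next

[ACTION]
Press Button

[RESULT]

Error handling transforms data streams reliably.       
The algorithm manages batch operations asynchronously. 
The process manages log entries concurrently.          
The framework optimizes database records concurrently. 
The algorithm coordinates database records asynchronous
The architecture handles data streams concurrently.    
                                                       
                                                       
The framework manages batch operations efficiently. The
Data processing analyzes queue items asynchronously.   
The algorithm optimizes queue items concurrently.      
                                                       
The process optimizes queue items reliably. The archite
                                                       
                                                       
                                                       
                                                       
                                                       
                                                       
                                                       
                                                       
                                                       
                                                       
                                                       
                                                       
                                                       


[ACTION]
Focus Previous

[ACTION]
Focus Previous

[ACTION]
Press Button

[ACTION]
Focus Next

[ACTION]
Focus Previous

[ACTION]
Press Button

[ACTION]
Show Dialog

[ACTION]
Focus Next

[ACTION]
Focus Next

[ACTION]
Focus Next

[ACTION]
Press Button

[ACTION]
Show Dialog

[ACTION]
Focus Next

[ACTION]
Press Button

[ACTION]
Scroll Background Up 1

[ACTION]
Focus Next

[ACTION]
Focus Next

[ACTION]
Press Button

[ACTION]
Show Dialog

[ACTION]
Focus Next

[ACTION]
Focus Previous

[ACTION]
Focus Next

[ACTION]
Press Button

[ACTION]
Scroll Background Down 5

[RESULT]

The architecture handles data streams concurrently.    
                                                       
                                                       
The framework manages batch operations efficiently. The
Data processing analyzes queue items asynchronously.   
The algorithm optimizes queue items concurrently.      
                                                       
The process optimizes queue items reliably. The archite
                                                       
                                                       
                                                       
                                                       
                                                       
                                                       
                                                       
                                                       
                                                       
                                                       
                                                       
                                                       
                                                       
                                                       
                                                       
                                                       
                                                       
                                                       


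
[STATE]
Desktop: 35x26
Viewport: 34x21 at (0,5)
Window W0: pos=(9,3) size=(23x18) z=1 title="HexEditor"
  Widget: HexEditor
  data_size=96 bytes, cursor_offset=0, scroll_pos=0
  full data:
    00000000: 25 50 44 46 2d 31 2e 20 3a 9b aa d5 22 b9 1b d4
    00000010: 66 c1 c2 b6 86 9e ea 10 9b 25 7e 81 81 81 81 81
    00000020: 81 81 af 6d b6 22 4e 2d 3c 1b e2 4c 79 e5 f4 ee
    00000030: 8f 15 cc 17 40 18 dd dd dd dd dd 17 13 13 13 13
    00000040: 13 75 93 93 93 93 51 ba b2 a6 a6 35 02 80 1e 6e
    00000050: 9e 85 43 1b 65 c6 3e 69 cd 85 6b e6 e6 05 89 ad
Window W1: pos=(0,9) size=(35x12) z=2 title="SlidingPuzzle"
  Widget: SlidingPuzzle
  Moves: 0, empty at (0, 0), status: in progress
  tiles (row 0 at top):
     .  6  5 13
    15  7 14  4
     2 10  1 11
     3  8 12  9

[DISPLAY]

         ┠─────────────────────┨  
         ┃00000000  25 50 44 46┃  
         ┃00000010  66 c1 c2 b6┃  
         ┃00000020  81 81 af 6d┃  
┏━━━━━━━━━━━━━━━━━━━━━━━━━━━━━━━━━
┃ SlidingPuzzle                   
┠─────────────────────────────────
┃┌────┬────┬────┬────┐            
┃│    │  6 │  5 │ 13 │            
┃├────┼────┼────┼────┤            
┃│ 15 │  7 │ 14 │  4 │            
┃├────┼────┼────┼────┤            
┃│  2 │ 10 │  1 │ 11 │            
┃├────┼────┼────┼────┤            
┃│  3 │  8 │ 12 │  9 │            
┗━━━━━━━━━━━━━━━━━━━━━━━━━━━━━━━━━
                                  
                                  
                                  
                                  
                                  


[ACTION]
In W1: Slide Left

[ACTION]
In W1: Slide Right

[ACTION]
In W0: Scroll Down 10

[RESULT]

         ┠─────────────────────┨  
         ┃00000050  9e 85 43 1b┃  
         ┃                     ┃  
         ┃                     ┃  
┏━━━━━━━━━━━━━━━━━━━━━━━━━━━━━━━━━
┃ SlidingPuzzle                   
┠─────────────────────────────────
┃┌────┬────┬────┬────┐            
┃│    │  6 │  5 │ 13 │            
┃├────┼────┼────┼────┤            
┃│ 15 │  7 │ 14 │  4 │            
┃├────┼────┼────┼────┤            
┃│  2 │ 10 │  1 │ 11 │            
┃├────┼────┼────┼────┤            
┃│  3 │  8 │ 12 │  9 │            
┗━━━━━━━━━━━━━━━━━━━━━━━━━━━━━━━━━
                                  
                                  
                                  
                                  
                                  


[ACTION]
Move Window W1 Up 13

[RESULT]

┃├────┼────┼────┼────┤            
┃│ 15 │  7 │ 14 │  4 │            
┃├────┼────┼────┼────┤            
┃│  2 │ 10 │  1 │ 11 │            
┃├────┼────┼────┼────┤            
┃│  3 │  8 │ 12 │  9 │            
┗━━━━━━━━━━━━━━━━━━━━━━━━━━━━━━━━━
         ┃                     ┃  
         ┃                     ┃  
         ┃                     ┃  
         ┃                     ┃  
         ┃                     ┃  
         ┃                     ┃  
         ┃                     ┃  
         ┃                     ┃  
         ┗━━━━━━━━━━━━━━━━━━━━━┛  
                                  
                                  
                                  
                                  
                                  


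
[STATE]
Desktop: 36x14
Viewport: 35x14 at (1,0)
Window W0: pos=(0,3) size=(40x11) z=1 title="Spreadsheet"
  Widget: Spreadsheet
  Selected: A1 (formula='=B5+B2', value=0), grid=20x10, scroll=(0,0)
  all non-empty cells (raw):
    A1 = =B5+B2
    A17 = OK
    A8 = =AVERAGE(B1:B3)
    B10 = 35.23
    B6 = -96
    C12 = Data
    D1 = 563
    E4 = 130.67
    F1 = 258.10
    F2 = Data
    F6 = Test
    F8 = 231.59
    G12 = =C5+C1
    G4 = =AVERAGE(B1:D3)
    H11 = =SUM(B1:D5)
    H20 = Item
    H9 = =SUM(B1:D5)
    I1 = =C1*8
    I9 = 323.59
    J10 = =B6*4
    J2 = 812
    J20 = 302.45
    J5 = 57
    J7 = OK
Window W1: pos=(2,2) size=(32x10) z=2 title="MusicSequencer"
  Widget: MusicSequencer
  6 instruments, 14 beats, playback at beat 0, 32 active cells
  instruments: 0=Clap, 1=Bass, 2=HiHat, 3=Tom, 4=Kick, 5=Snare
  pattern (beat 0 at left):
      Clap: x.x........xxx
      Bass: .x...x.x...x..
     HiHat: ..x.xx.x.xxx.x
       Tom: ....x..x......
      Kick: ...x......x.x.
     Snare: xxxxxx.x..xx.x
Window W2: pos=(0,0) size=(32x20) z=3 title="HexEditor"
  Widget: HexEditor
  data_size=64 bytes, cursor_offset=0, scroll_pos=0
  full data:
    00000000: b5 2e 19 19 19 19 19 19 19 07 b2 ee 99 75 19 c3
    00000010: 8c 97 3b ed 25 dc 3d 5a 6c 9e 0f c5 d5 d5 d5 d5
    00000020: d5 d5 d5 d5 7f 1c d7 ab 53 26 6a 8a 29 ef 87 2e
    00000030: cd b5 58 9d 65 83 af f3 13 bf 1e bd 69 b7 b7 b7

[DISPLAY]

━━━━━━━━━━━━━━━━━━━━━━━━━━━━━━┓    
 HexEditor                    ┃    
──────────────────────────────┨━┓  
00000000  B5 2e 19 19 19 19 19┃ ┃━━
00000010  8c 97 3b ed 25 dc 3d┃─┨  
00000020  d5 d5 d5 d5 7f 1c d7┃ ┃──
00000030  cd b5 58 9d 65 83 af┃ ┃  
                              ┃ ┃  
                              ┃ ┃--
                              ┃ ┃56
                              ┃ ┃  
                              ┃━┛  
                              ┃    
                              ┃━━━━


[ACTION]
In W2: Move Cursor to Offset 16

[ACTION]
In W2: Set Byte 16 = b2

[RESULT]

━━━━━━━━━━━━━━━━━━━━━━━━━━━━━━┓    
 HexEditor                    ┃    
──────────────────────────────┨━┓  
00000000  b5 2e 19 19 19 19 19┃ ┃━━
00000010  B2 97 3b ed 25 dc 3d┃─┨  
00000020  d5 d5 d5 d5 7f 1c d7┃ ┃──
00000030  cd b5 58 9d 65 83 af┃ ┃  
                              ┃ ┃  
                              ┃ ┃--
                              ┃ ┃56
                              ┃ ┃  
                              ┃━┛  
                              ┃    
                              ┃━━━━


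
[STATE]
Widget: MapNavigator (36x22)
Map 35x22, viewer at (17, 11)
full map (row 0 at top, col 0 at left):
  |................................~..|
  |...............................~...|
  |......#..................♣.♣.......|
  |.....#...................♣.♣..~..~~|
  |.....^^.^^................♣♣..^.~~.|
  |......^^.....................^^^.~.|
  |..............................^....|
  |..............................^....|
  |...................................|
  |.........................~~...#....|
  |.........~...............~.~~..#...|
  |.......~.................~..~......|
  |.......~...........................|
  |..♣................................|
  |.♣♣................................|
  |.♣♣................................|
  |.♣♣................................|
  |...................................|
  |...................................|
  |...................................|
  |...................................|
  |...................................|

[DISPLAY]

 ................................~..
 ...............................~...
 ......#..................♣.♣.......
 .....#...................♣.♣..~..~~
 .....^^.^^................♣♣..^.~~.
 ......^^.....................^^^.~.
 ..............................^....
 ..............................^....
 ...................................
 .........................~~...#....
 .........~...............~.~~..#...
 .......~.........@.......~..~......
 .......~...........................
 ..♣................................
 .♣♣................................
 .♣♣................................
 .♣♣................................
 ...................................
 ...................................
 ...................................
 ...................................
 ...................................


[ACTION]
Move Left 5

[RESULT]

      ..............................
      ..............................
      ......#..................♣.♣..
      .....#...................♣.♣..
      .....^^.^^................♣♣..
      ......^^.....................^
      ..............................
      ..............................
      ..............................
      .........................~~...
      .........~...............~.~~.
      .......~....@............~..~.
      .......~......................
      ..♣...........................
      .♣♣...........................
      .♣♣...........................
      .♣♣...........................
      ..............................
      ..............................
      ..............................
      ..............................
      ..............................


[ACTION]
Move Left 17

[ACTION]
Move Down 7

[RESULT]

                  ..................
                  ..................
                  ..................
                  .........~........
                  .......~..........
                  .......~..........
                  ..♣...............
                  .♣♣...............
                  .♣♣...............
                  .♣♣...............
                  ..................
                  @.................
                  ..................
                  ..................
                  ..................
                                    
                                    
                                    
                                    
                                    
                                    
                                    


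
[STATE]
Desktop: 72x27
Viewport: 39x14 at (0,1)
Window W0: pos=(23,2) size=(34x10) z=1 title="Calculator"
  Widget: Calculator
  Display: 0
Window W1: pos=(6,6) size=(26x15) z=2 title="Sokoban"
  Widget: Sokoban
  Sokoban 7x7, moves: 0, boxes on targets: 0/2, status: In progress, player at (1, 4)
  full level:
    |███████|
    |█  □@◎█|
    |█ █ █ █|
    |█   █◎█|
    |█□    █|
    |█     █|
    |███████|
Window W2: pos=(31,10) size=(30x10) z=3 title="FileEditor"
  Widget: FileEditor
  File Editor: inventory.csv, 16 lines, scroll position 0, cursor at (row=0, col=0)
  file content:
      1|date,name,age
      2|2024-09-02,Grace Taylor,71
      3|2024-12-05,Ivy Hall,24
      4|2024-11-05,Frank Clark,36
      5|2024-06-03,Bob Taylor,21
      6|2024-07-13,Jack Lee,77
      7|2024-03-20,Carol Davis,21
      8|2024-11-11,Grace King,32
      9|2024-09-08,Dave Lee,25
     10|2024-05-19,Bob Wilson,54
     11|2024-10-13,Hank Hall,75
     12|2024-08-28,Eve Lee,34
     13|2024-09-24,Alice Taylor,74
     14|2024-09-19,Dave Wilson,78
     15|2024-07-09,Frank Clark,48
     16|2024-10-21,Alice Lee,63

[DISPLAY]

                                       
                       ┏━━━━━━━━━━━━━━━
                       ┃ Calculator    
                       ┠───────────────
                       ┃               
      ┏━━━━━━━━━━━━━━━━━━━━━━━━┓┬───┬──
      ┃ Sokoban                ┃│ 9 │ ÷
      ┠────────────────────────┨┼───┼──
      ┃███████                 ┃│ 6 │ ×
      ┃█  □@◎█                 ┏━━━━━━━
      ┃█ █ █ █                 ┃ FileEd
      ┃█   █◎█                 ┠───────
      ┃█□    █                 ┃█ate,na
      ┃█     █                 ┃2024-09


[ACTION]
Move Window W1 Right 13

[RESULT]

                                       
                       ┏━━━━━━━━━━━━━━━
                       ┃ Calculator    
                       ┠───────────────
                       ┃               
                   ┏━━━━━━━━━━━━━━━━━━━
                   ┃ Sokoban           
                   ┠───────────────────
                   ┃███████            
                   ┃█  □@◎█    ┏━━━━━━━
                   ┃█ █ █ █    ┃ FileEd
                   ┃█   █◎█    ┠───────
                   ┃█□    █    ┃█ate,na
                   ┃█     █    ┃2024-09


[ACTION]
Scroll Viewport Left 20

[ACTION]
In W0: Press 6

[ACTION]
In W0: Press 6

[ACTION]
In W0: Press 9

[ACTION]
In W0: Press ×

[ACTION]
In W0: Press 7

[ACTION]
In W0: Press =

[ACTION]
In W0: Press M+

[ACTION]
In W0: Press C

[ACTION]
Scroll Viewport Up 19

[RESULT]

                                       
                                       
                       ┏━━━━━━━━━━━━━━━
                       ┃ Calculator    
                       ┠───────────────
                       ┃               
                   ┏━━━━━━━━━━━━━━━━━━━
                   ┃ Sokoban           
                   ┠───────────────────
                   ┃███████            
                   ┃█  □@◎█    ┏━━━━━━━
                   ┃█ █ █ █    ┃ FileEd
                   ┃█   █◎█    ┠───────
                   ┃█□    █    ┃█ate,na


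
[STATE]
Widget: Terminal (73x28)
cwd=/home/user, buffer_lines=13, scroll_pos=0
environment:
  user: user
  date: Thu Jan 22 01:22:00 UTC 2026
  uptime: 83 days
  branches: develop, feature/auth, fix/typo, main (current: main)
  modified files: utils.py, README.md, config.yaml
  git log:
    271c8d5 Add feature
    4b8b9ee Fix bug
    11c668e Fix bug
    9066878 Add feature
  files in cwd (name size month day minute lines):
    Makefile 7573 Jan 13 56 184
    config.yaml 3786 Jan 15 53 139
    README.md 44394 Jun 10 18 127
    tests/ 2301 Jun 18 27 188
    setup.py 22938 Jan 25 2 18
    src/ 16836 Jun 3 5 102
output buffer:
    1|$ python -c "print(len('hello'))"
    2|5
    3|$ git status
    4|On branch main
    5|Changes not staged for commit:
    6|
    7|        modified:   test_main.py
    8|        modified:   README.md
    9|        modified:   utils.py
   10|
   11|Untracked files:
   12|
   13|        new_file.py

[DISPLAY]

$ python -c "print(len('hello'))"                                        
5                                                                        
$ git status                                                             
On branch main                                                           
Changes not staged for commit:                                           
                                                                         
        modified:   test_main.py                                         
        modified:   README.md                                            
        modified:   utils.py                                             
                                                                         
Untracked files:                                                         
                                                                         
        new_file.py                                                      
$ █                                                                      
                                                                         
                                                                         
                                                                         
                                                                         
                                                                         
                                                                         
                                                                         
                                                                         
                                                                         
                                                                         
                                                                         
                                                                         
                                                                         
                                                                         


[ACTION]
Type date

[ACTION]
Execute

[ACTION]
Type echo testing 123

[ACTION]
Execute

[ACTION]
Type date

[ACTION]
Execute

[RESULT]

$ python -c "print(len('hello'))"                                        
5                                                                        
$ git status                                                             
On branch main                                                           
Changes not staged for commit:                                           
                                                                         
        modified:   test_main.py                                         
        modified:   README.md                                            
        modified:   utils.py                                             
                                                                         
Untracked files:                                                         
                                                                         
        new_file.py                                                      
$ date                                                                   
Thu Jan 22 01:22:00 UTC 2026                                             
$ echo testing 123                                                       
testing 123                                                              
$ date                                                                   
Thu Jan 22 01:22:00 UTC 2026                                             
$ █                                                                      
                                                                         
                                                                         
                                                                         
                                                                         
                                                                         
                                                                         
                                                                         
                                                                         


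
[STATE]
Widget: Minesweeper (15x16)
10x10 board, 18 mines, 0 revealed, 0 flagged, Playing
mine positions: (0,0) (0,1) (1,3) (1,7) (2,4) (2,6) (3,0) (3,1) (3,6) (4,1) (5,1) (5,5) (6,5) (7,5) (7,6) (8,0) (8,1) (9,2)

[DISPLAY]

■■■■■■■■■■     
■■■■■■■■■■     
■■■■■■■■■■     
■■■■■■■■■■     
■■■■■■■■■■     
■■■■■■■■■■     
■■■■■■■■■■     
■■■■■■■■■■     
■■■■■■■■■■     
■■■■■■■■■■     
               
               
               
               
               
               


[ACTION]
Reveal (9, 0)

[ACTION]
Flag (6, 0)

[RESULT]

■■■■■■■■■■     
■■■■■■■■■■     
■■■■■■■■■■     
■■■■■■■■■■     
■■■■■■■■■■     
■■■■■■■■■■     
⚑■■■■■■■■■     
■■■■■■■■■■     
■■■■■■■■■■     
2■■■■■■■■■     
               
               
               
               
               
               


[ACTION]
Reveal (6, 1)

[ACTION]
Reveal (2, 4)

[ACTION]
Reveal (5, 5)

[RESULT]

✹✹■■■■■■■■     
■■■✹■■■✹■■     
■■■■✹■✹■■■     
✹✹■■■■✹■■■     
■✹■■■■■■■■     
■✹■■■✹■■■■     
⚑1■■■✹■■■■     
■■■■■✹✹■■■     
✹✹■■■■■■■■     
2■✹■■■■■■■     
               
               
               
               
               
               


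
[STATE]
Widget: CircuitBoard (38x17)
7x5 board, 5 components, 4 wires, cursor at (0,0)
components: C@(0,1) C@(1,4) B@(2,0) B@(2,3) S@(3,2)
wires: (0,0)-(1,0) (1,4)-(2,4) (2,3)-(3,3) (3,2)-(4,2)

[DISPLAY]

   0 1 2 3 4 5 6                      
0  [.]  C                             
    │                                 
1   ·               C                 
                    │                 
2   B           B   ·                 
                │                     
3           S   ·                     
            │                         
4           ·                         
Cursor: (0,0)                         
                                      
                                      
                                      
                                      
                                      
                                      


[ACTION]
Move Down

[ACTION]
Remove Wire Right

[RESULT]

   0 1 2 3 4 5 6                      
0   ·   C                             
    │                                 
1  [.]              C                 
                    │                 
2   B           B   ·                 
                │                     
3           S   ·                     
            │                         
4           ·                         
Cursor: (1,0)                         
                                      
                                      
                                      
                                      
                                      
                                      


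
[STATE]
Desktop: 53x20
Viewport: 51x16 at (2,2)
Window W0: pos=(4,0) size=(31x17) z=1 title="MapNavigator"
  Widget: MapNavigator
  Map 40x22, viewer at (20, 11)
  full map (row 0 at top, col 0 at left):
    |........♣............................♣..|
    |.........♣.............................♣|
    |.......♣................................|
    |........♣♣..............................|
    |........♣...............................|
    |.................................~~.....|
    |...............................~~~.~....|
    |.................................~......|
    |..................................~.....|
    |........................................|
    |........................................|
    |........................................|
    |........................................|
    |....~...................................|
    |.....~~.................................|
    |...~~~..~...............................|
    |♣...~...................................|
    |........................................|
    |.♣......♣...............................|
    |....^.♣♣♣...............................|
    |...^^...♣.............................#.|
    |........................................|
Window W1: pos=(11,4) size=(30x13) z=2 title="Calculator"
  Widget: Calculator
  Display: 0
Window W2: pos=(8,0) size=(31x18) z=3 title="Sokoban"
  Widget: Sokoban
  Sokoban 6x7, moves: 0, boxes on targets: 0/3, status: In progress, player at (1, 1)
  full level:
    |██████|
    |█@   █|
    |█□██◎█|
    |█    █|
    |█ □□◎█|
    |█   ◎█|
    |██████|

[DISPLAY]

  ┠───┠─────────────────────────────┨              
  ┃...┃██████                       ┃              
  ┃...┃█@   █                       ┃━┓            
  ┃...┃█□██◎█                       ┃ ┃            
  ┃...┃█    █                       ┃─┨            
  ┃...┃█ □□◎█                       ┃0┃            
  ┃...┃█   ◎█                       ┃ ┃            
  ┃...┃██████                       ┃ ┃            
  ┃...┃Moves: 0  0/3                ┃ ┃            
  ┃...┃                             ┃ ┃            
  ┃~..┃                             ┃ ┃            
  ┃..~┃                             ┃ ┃            
  ┃...┃                             ┃ ┃            
  ┃...┃                             ┃ ┃            
  ┗━━━┃                             ┃━┛            
      ┗━━━━━━━━━━━━━━━━━━━━━━━━━━━━━┛              


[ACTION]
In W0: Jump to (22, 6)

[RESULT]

  ┠───┠─────────────────────────────┨              
  ┃♣..┃██████                       ┃              
  ┃.♣.┃█@   █                       ┃━┓            
  ┃...┃█□██◎█                       ┃ ┃            
  ┃♣♣.┃█    █                       ┃─┨            
  ┃♣..┃█ □□◎█                       ┃0┃            
  ┃...┃█   ◎█                       ┃ ┃            
  ┃...┃██████                       ┃ ┃            
  ┃...┃Moves: 0  0/3                ┃ ┃            
  ┃...┃                             ┃ ┃            
  ┃...┃                             ┃ ┃            
  ┃...┃                             ┃ ┃            
  ┃...┃                             ┃ ┃            
  ┃...┃                             ┃ ┃            
  ┗━━━┃                             ┃━┛            
      ┗━━━━━━━━━━━━━━━━━━━━━━━━━━━━━┛              


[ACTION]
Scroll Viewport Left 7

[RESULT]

    ┠───┠─────────────────────────────┨            
    ┃♣..┃██████                       ┃            
    ┃.♣.┃█@   █                       ┃━┓          
    ┃...┃█□██◎█                       ┃ ┃          
    ┃♣♣.┃█    █                       ┃─┨          
    ┃♣..┃█ □□◎█                       ┃0┃          
    ┃...┃█   ◎█                       ┃ ┃          
    ┃...┃██████                       ┃ ┃          
    ┃...┃Moves: 0  0/3                ┃ ┃          
    ┃...┃                             ┃ ┃          
    ┃...┃                             ┃ ┃          
    ┃...┃                             ┃ ┃          
    ┃...┃                             ┃ ┃          
    ┃...┃                             ┃ ┃          
    ┗━━━┃                             ┃━┛          
        ┗━━━━━━━━━━━━━━━━━━━━━━━━━━━━━┛            


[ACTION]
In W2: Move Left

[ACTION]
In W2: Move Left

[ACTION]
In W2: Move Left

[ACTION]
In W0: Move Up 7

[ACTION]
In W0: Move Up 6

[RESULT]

    ┠───┠─────────────────────────────┨            
    ┃   ┃██████                       ┃            
    ┃   ┃█@   █                       ┃━┓          
    ┃   ┃█□██◎█                       ┃ ┃          
    ┃   ┃█    █                       ┃─┨          
    ┃   ┃█ □□◎█                       ┃0┃          
    ┃   ┃█   ◎█                       ┃ ┃          
    ┃♣..┃██████                       ┃ ┃          
    ┃.♣.┃Moves: 0  0/3                ┃ ┃          
    ┃...┃                             ┃ ┃          
    ┃♣♣.┃                             ┃ ┃          
    ┃♣..┃                             ┃ ┃          
    ┃...┃                             ┃ ┃          
    ┃...┃                             ┃ ┃          
    ┗━━━┃                             ┃━┛          
        ┗━━━━━━━━━━━━━━━━━━━━━━━━━━━━━┛            


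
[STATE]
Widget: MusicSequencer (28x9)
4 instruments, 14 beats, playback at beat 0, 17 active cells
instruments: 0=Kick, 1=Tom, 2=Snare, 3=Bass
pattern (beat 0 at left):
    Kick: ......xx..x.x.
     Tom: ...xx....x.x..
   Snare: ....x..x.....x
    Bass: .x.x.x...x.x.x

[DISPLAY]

      ▼1234567890123        
  Kick······██··█·█·        
   Tom···██····█·█··        
 Snare····█··█·····█        
  Bass·█·█·█···█·█·█        
                            
                            
                            
                            


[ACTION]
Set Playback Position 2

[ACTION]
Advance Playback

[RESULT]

      012▼4567890123        
  Kick······██··█·█·        
   Tom···██····█·█··        
 Snare····█··█·····█        
  Bass·█·█·█···█·█·█        
                            
                            
                            
                            


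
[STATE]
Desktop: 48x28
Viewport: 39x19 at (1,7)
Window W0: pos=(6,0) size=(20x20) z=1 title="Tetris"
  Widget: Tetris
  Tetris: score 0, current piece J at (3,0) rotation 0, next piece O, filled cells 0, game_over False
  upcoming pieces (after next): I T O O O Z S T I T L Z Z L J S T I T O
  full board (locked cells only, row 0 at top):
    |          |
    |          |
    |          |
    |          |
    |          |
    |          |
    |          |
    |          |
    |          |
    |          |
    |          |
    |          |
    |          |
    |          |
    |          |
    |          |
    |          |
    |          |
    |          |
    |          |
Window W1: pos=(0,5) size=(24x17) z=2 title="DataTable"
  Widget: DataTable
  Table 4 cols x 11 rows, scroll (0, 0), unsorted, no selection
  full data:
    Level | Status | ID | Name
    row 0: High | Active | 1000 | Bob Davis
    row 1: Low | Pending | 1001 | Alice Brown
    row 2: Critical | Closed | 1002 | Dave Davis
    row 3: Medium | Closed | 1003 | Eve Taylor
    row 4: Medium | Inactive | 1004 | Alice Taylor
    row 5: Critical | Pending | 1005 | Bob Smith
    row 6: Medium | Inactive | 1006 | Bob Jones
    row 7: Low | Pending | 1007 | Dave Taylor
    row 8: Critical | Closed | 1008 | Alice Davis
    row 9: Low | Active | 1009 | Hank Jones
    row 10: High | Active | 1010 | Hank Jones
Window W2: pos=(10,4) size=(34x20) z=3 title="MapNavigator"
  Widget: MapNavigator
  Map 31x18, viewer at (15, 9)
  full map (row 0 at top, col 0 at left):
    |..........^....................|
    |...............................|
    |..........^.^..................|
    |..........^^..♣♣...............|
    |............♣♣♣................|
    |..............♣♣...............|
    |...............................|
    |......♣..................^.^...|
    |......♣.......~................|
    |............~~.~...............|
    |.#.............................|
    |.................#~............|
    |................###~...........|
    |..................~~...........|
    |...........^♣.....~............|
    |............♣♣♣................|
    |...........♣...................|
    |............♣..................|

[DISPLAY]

─────────┃ ............................
Level   │┃ ..........^.^...............
────────┼┃ ..........^^..♣♣............
High    │┃ ............♣♣♣.............
Low     │┃ ..............♣♣............
Critical│┃ ............................
Medium  │┃ ......♣..................^.^
Medium  │┃ ......♣.......~.............
Critical│┃ ............~~.@............
Medium  │┃ .#..........................
Low     │┃ .................#~.........
Critical│┃ ................###~........
Low     │┃ ..................~~........
High    │┃ ...........^♣.....~.........
━━━━━━━━━┃ ............♣♣♣.............
         ┃ ...........♣................
         ┗━━━━━━━━━━━━━━━━━━━━━━━━━━━━━
                                       
                                       


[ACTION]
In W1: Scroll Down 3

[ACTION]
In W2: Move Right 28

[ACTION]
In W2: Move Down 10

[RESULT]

─────────┃.~...............            
Level   │┃.................            
────────┼┃...#~............            
High    │┃..###~...........            
Low     │┃....~~...........            
Critical│┃....~............            
Medium  │┃♣................            
Medium  │┃.................            
Critical│┃................@            
Medium  │┃                             
Low     │┃                             
Critical│┃                             
Low     │┃                             
High    │┃                             
━━━━━━━━━┃                             
         ┃                             
         ┗━━━━━━━━━━━━━━━━━━━━━━━━━━━━━
                                       
                                       


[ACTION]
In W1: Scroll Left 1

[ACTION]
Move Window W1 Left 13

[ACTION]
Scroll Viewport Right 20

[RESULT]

─┃.~...............               ┃    
│┃.................               ┃    
┼┃...#~............               ┃    
│┃..###~...........               ┃    
│┃....~~...........               ┃    
│┃....~............               ┃    
│┃♣................               ┃    
│┃.................               ┃    
│┃................@               ┃    
│┃                                ┃    
│┃                                ┃    
│┃                                ┃    
│┃                                ┃    
│┃                                ┃    
━┃                                ┃    
 ┃                                ┃    
 ┗━━━━━━━━━━━━━━━━━━━━━━━━━━━━━━━━┛    
                                       
                                       
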